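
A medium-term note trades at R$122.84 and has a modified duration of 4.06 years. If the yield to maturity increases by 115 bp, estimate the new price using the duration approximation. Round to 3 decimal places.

Duration approximation: ΔP/P ≈ -D_mod · Δy = -4.06 × (+0.0115) = -0.046690.
New price ≈ 122.84 × (1 - 0.046690) = 117.1046004.

R$117.105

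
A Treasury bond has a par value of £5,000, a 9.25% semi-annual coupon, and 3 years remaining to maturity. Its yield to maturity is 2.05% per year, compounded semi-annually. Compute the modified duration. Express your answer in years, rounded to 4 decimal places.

2.6921 years

Periodic yield y = 0.01025. First find Macaulay duration:
  t   CF        PV=CF/(1+0.01025)^t    t·PV
  1       231.25       228.9037       228.9037
  2       231.25       226.5813       453.1626
  3       231.25       224.2824       672.8472
  4       231.25       222.0068       888.0273
  5       231.25       219.7543     1,098.7717
  6     5,231.25     4,920.7616    29,524.5693
  Σ                  6,042.2901    32,866.2817
P = 6,042.2901; Macaulay duration = 32,866.2817 / 6,042.2901 = 5.43937 half-year periods = 2.71969 years.
Modified duration = D_Mac / (1 + y) = 2.71969 / 1.01025 = 2.69209 years.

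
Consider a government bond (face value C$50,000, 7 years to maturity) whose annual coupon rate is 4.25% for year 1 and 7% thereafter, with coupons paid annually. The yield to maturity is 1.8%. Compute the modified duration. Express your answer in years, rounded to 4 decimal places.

5.9478 years

Periodic yield y = 0.018. First find Macaulay duration:
  t   CF        PV=CF/(1+0.018)^t    t·PV
  1     2,125.00     2,087.4263     2,087.4263
  2     3,500.00     3,377.3222     6,754.6443
  3     3,500.00     3,317.6053     9,952.8158
  4     3,500.00     3,258.9443    13,035.7770
  5     3,500.00     3,201.3205    16,006.6025
  6     3,500.00     3,144.7156    18,868.2937
  7    53,500.00    47,219.2773   330,534.9412
  Σ                 65,606.6114   397,240.5008
P = 65,606.6114; Macaulay duration = 397,240.5008 / 65,606.6114 = 6.05489 years.
Modified duration = D_Mac / (1 + y) = 6.05489 / 1.018 = 5.94782 years.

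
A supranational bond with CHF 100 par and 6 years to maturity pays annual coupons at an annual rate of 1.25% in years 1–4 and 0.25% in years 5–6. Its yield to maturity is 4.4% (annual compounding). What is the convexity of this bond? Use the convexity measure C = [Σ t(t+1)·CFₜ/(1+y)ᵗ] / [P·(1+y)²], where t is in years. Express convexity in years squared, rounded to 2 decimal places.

With y = 0.044:
  t   CF        PV=CF/(1+0.044)^t    t·PV        t(t+1)·PV
  1         1.25         1.1973         1.1973           2.3946
  2         1.25         1.1469         2.2937           6.8811
  3         1.25         1.0985         3.2956          13.1823
  4         1.25         1.0522         4.2089          21.0445
  5         0.25         0.2016         1.0079           6.0473
  6       100.25        77.4250       464.5502       3,251.8513
  Σ                     82.1215       476.5536       3,301.4011
P = 82.1215.
Convexity = Σ t(t+1)·PV / [P·(1+y)²] = 3,301.4011 / (82.1215 × 1.089936) = 36.88419.

36.88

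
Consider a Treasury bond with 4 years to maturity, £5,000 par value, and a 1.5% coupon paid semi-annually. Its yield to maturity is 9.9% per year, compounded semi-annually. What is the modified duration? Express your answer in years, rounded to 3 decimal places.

3.692 years

Periodic yield y = 0.0495. First find Macaulay duration:
  t   CF        PV=CF/(1+0.0495)^t    t·PV
  1        37.50        35.7313        35.7313
  2        37.50        34.0460        68.0920
  3        37.50        32.4402        97.3207
  4        37.50        30.9102       123.6407
  5        37.50        29.4523       147.2614
  6        37.50        28.0632       168.3790
  7        37.50        26.7396       187.1769
  8     5,037.50     3,422.5950    27,380.7603
  Σ                  3,639.9778    28,208.3623
P = 3,639.9778; Macaulay duration = 28,208.3623 / 3,639.9778 = 7.74960 half-year periods = 3.87480 years.
Modified duration = D_Mac / (1 + y) = 3.87480 / 1.0495 = 3.69204 years.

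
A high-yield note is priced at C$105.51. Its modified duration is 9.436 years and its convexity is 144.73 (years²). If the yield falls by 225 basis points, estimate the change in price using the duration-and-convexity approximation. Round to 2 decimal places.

Duration effect: -D_mod·Δy = -9.436 × (-0.0225) = +0.212310
Convexity effect: ½·C·(Δy)² = 0.5 × 144.73 × (-0.0225)² = +0.03663478125
ΔP/P ≈ +0.212310 + 0.03663478125 = +0.24894478125
ΔP ≈ 105.51 × (+0.24894478125) = +26.2661638696875.

+C$26.27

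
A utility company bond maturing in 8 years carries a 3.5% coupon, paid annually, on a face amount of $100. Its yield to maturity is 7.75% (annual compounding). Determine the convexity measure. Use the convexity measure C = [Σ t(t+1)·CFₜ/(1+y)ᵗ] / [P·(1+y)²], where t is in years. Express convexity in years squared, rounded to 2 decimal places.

51.37

With y = 0.0775:
  t   CF        PV=CF/(1+0.0775)^t    t·PV        t(t+1)·PV
  1         3.50         3.2483         3.2483           6.4965
  2         3.50         3.0146         6.0293          18.0878
  3         3.50         2.7978         8.3934          33.5736
  4         3.50         2.5966        10.3863          51.9313
  5         3.50         2.4098        12.0490          72.2941
  6         3.50         2.2365        13.4189          93.9320
  7         3.50         2.0756        14.5293         116.2345
  8       103.50        56.9642       455.7137       4,101.4235
  Σ                     75.3434       523.7681       4,493.9733
P = 75.3434.
Convexity = Σ t(t+1)·PV / [P·(1+y)²] = 4,493.9733 / (75.3434 × 1.161006) = 51.37490.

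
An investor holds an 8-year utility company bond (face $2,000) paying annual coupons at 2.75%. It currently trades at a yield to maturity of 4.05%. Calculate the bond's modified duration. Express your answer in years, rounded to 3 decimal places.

Periodic yield y = 0.0405. First find Macaulay duration:
  t   CF        PV=CF/(1+0.0405)^t    t·PV
  1        55.00        52.8592        52.8592
  2        55.00        50.8017       101.6035
  3        55.00        48.8243       146.4730
  4        55.00        46.9239       187.6957
  5        55.00        45.0975       225.4874
  6        55.00        43.3421       260.0527
  7        55.00        41.6551       291.5856
  8     2,055.00     1,495.8056    11,966.4447
  Σ                  1,825.3095    13,232.2019
P = 1,825.3095; Macaulay duration = 13,232.2019 / 1,825.3095 = 7.24929 years.
Modified duration = D_Mac / (1 + y) = 7.24929 / 1.0405 = 6.96712 years.

6.967 years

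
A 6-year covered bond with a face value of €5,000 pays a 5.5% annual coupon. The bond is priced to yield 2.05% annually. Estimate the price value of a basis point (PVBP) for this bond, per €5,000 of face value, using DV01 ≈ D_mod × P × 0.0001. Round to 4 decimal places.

Periodic yield y = 0.0205.
  t   CF        PV=CF/(1+0.0205)^t    t·PV
  1       275.00       269.4757       269.4757
  2       275.00       264.0625       528.1249
  3       275.00       258.7579       776.2738
  4       275.00       253.5600     1,014.2398
  5       275.00       248.4664     1,242.3319
  6     5,275.00     4,670.2960    28,021.7762
  Σ                  5,964.6185    31,852.2224
P = 5,964.6185; D_Mac = 5.34019 yrs; D_mod = 5.23292 yrs.
DV01 ≈ 5.23292 × 5,964.6185 × 0.0001 = 3.121237.

€3.1212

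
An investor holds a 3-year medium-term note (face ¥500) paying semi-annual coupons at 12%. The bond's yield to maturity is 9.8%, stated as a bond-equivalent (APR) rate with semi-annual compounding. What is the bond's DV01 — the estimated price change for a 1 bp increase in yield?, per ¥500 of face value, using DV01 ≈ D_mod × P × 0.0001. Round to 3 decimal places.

Periodic yield y = 0.049.
  t   CF        PV=CF/(1+0.049)^t    t·PV
  1        30.00        28.5987        28.5987
  2        30.00        27.2628        54.5256
  3        30.00        25.9893        77.9679
  4        30.00        24.7753        99.1013
  5        30.00        23.6180       118.0902
  6       530.00       397.7617     2,386.5701
  Σ                    528.0058     2,764.8537
P = 528.0058; D_Mac = 5.23641 half-year periods = 2.61820 yrs; D_mod = 2.49590 yrs.
DV01 ≈ 2.49590 × 528.0058 × 0.0001 = 0.131785.

¥0.132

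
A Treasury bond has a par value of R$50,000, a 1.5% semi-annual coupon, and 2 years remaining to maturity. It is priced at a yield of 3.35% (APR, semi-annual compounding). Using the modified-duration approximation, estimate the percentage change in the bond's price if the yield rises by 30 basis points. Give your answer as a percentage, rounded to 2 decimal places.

Periodic yield y = 0.01675. Modified duration first:
  t   CF        PV=CF/(1+0.01675)^t    t·PV
  1       375.00       368.8222       368.8222
  2       375.00       362.7462       725.4925
  3       375.00       356.7703     1,070.3110
  4    50,375.00    47,136.6088   188,546.4354
  Σ                 48,224.9476   190,711.0611
P = 48,224.9476; D_Mac = 3.95461 half-year periods = 1.97731 yrs; D_mod = 1.97731/(1+0.01675) = 1.94473 yrs.
ΔP/P ≈ -D_mod · Δy = -1.94473 × (+0.003) = -0.005834 = -0.5834%.

-0.58%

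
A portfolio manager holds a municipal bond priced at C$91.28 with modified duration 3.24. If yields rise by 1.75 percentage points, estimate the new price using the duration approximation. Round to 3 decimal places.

Duration approximation: ΔP/P ≈ -D_mod · Δy = -3.24 × (+0.0175) = -0.056700.
New price ≈ 91.28 × (1 - 0.056700) = 86.104424.

C$86.104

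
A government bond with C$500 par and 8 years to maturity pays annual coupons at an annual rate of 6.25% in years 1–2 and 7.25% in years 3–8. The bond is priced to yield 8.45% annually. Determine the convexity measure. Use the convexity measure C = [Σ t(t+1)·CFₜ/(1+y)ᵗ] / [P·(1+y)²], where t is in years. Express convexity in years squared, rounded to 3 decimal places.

With y = 0.0845:
  t   CF        PV=CF/(1+0.0845)^t    t·PV        t(t+1)·PV
  1        31.25        28.8151        28.8151          57.6302
  2        31.25        26.5700        53.1399         159.4198
  3        36.25        28.4197        85.2591         341.0363
  4        36.25        26.2053       104.8214         524.1068
  5        36.25        24.1635       120.8176         724.9056
  6        36.25        22.2808       133.6848         935.7934
  7        36.25        20.5448       143.8133       1,150.5067
  8       536.25       280.2405     2,241.9238      20,177.3139
  Σ                    457.2397     2,912.2749      24,070.7127
P = 457.2397.
Convexity = Σ t(t+1)·PV / [P·(1+y)²] = 24,070.7127 / (457.2397 × 1.176140) = 44.75957.

44.760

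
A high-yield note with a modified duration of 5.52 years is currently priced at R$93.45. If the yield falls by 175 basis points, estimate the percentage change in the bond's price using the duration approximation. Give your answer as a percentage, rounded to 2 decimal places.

+9.66%

Duration approximation: ΔP/P ≈ -D_mod · Δy = -5.52 × (-0.0175) = +0.096600.
As a percentage: +9.6600%.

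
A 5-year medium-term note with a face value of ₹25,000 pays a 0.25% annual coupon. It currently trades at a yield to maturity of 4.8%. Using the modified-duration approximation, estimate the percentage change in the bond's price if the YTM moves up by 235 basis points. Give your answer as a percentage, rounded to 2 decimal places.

-11.15%

Periodic yield y = 0.048. Modified duration first:
  t   CF        PV=CF/(1+0.048)^t    t·PV
  1        62.50        59.6374        59.6374
  2        62.50        56.9059       113.8118
  3        62.50        54.2995       162.8986
  4        62.50        51.8125       207.2502
  5    25,062.50    19,825.2182    99,126.0912
  Σ                 20,047.8736    99,669.6892
P = 20,047.8736; D_Mac = 4.97158 yrs; D_mod = 4.97158/(1+0.048) = 4.74388 yrs.
ΔP/P ≈ -D_mod · Δy = -4.74388 × (+0.0235) = -0.111481 = -11.1481%.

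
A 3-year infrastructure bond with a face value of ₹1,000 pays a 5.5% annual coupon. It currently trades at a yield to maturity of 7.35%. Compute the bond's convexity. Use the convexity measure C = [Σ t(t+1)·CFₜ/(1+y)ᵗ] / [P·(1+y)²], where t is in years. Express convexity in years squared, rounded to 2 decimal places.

With y = 0.0735:
  t   CF        PV=CF/(1+0.0735)^t    t·PV        t(t+1)·PV
  1        55.00        51.2343        51.2343         102.4686
  2        55.00        47.7264        95.4528         286.3583
  3     1,055.00       852.7983     2,558.3948      10,233.5793
  Σ                    951.7589     2,705.0819      10,622.4062
P = 951.7589.
Convexity = Σ t(t+1)·PV / [P·(1+y)²] = 10,622.4062 / (951.7589 × 1.152402) = 9.68483.

9.68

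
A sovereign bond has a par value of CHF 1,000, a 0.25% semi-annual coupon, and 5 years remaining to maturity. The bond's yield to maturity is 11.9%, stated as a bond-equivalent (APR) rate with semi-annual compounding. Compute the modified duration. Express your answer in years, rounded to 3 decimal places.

4.681 years

Periodic yield y = 0.0595. First find Macaulay duration:
  t   CF        PV=CF/(1+0.0595)^t    t·PV
  1         1.25         1.1798         1.1798
  2         1.25         1.1135         2.2271
  3         1.25         1.0510         3.1530
  4         1.25         0.9920         3.9679
  5         1.25         0.9363         4.6814
  6         1.25         0.8837         5.3022
  7         1.25         0.8341         5.8385
  8         1.25         0.7872         6.2978
  9         1.25         0.7430         6.6872
  10    1,001.25       561.7369     5,617.3686
  Σ                    570.2575     5,656.7036
P = 570.2575; Macaulay duration = 5,656.7036 / 570.2575 = 9.91956 half-year periods = 4.95978 years.
Modified duration = D_Mac / (1 + y) = 4.95978 / 1.0595 = 4.68125 years.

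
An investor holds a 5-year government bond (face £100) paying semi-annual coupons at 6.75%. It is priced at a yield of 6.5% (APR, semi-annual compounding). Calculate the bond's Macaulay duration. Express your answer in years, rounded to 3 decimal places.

4.330 years

Periodic yield y = 0.0325. Discount each cash flow and weight by its period:
  t   CF        PV=CF/(1+0.0325)^t    t·PV
  1        3.375         3.2688         3.2688
  2        3.375         3.1659         6.3317
  3        3.375         3.0662         9.1987
  4        3.375         2.9697        11.8788
  5        3.375         2.8762        14.3811
  6        3.375         2.7857        16.7142
  7        3.375         2.6980        18.8861
  8        3.375         2.6131        20.9047
  9        3.375         2.5308        22.7775
  10     103.375        75.0784       750.7838
  Σ                    101.0528       875.1254
Price P = Σ PV = 101.0528.
Macaulay duration = Σ(t·PV) / P = 875.1254 / 101.0528 = 8.66008 half-year periods.
In years: 8.66008 / 2 = 4.33004 years.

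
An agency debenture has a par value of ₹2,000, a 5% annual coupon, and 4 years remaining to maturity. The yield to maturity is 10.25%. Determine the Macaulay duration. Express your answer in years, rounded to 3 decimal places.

Periodic yield y = 0.1025. Discount each cash flow and weight by its year:
  t   CF        PV=CF/(1+0.1025)^t    t·PV
  1       100.00        90.7029        90.7029
  2       100.00        82.2702       164.5405
  3       100.00        74.6215       223.8646
  4     2,100.00     1,421.3627     5,685.4506
  Σ                  1,668.9574     6,164.5587
Price P = Σ PV = 1,668.9574.
Macaulay duration = Σ(t·PV) / P = 6,164.5587 / 1,668.9574 = 3.69366 years.

3.694 years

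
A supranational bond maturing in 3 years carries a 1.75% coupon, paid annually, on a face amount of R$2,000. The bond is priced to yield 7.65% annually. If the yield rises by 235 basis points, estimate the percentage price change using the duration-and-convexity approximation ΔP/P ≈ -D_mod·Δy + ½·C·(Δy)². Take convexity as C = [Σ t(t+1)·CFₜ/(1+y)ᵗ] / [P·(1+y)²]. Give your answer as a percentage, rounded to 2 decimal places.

-6.15%

With y = 0.0765:
  t   CF        PV=CF/(1+0.0765)^t    t·PV        t(t+1)·PV
  1        35.00        32.5128        32.5128          65.0255
  2        35.00        30.2023        60.4046         181.2138
  3     2,035.00     1,631.2567     4,893.7701      19,575.0805
  Σ                  1,693.9718     4,986.6875      19,821.3198
P = 1,693.9718; D_Mac = 2.94378 yrs; D_mod = 2.73459 yrs; C = 10.09714.
Duration effect: -2.73459 × (+0.0235) = -0.064263
Convexity effect: 0.5 × 10.09714 × (0.0235)² = +0.0027881
ΔP/P ≈ -0.064263 + 0.0027881 = -0.061475 = -6.1475%.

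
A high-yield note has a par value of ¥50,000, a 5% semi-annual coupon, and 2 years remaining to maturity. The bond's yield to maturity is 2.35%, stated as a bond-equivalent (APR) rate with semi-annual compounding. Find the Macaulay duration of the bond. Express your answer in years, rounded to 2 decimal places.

Periodic yield y = 0.01175. Discount each cash flow and weight by its period:
  t   CF        PV=CF/(1+0.01175)^t    t·PV
  1     1,250.00     1,235.4831     1,235.4831
  2     1,250.00     1,221.1347     2,442.2695
  3     1,250.00     1,206.9530     3,620.8591
  4    51,250.00    48,910.3778   195,641.5112
  Σ                 52,573.9487   202,940.1229
Price P = Σ PV = 52,573.9487.
Macaulay duration = Σ(t·PV) / P = 202,940.1229 / 52,573.9487 = 3.86009 half-year periods.
In years: 3.86009 / 2 = 1.93004 years.

1.93 years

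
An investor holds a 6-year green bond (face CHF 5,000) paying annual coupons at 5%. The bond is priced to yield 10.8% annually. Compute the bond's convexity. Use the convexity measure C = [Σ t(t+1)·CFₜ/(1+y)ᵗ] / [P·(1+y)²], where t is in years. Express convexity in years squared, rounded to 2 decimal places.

With y = 0.108:
  t   CF        PV=CF/(1+0.108)^t    t·PV        t(t+1)·PV
  1       250.00       225.6318       225.6318         451.2635
  2       250.00       203.6388       407.2776       1,221.8327
  3       250.00       183.7895       551.3685       2,205.4742
  4       250.00       165.8750       663.5000       3,317.5002
  5       250.00       149.7067       748.5334       4,491.2007
  6     5,250.00     2,837.4012    17,024.4069     119,170.8485
  Σ                  3,766.0429    19,620.7183     130,858.1198
P = 3,766.0429.
Convexity = Σ t(t+1)·PV / [P·(1+y)²] = 130,858.1198 / (3,766.0429 × 1.227664) = 28.30322.

28.30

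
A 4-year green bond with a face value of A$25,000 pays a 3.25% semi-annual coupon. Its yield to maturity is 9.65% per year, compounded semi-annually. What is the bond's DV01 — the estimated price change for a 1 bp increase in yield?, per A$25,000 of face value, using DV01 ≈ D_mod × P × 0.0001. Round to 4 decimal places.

Periodic yield y = 0.04825.
  t   CF        PV=CF/(1+0.04825)^t    t·PV
  1       406.25       387.5507       387.5507
  2       406.25       369.7121       739.4241
  3       406.25       352.6946     1,058.0837
  4       406.25       336.4603     1,345.8414
  5       406.25       320.9734     1,604.8669
  6       406.25       306.1993     1,837.1956
  7       406.25       292.1052     2,044.7363
  8    25,406.25    17,426.9586   139,415.6685
  Σ                 19,792.6541   148,433.3673
P = 19,792.6541; D_Mac = 7.49942 half-year periods = 3.74971 yrs; D_mod = 3.57711 yrs.
DV01 ≈ 3.57711 × 19,792.6541 × 0.0001 = 7.080056.

A$7.0801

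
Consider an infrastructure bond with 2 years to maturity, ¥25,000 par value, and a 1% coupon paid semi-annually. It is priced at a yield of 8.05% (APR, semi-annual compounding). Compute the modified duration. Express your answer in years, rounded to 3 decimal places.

Periodic yield y = 0.04025. First find Macaulay duration:
  t   CF        PV=CF/(1+0.04025)^t    t·PV
  1       125.00       120.1634       120.1634
  2       125.00       115.5140       231.0280
  3       125.00       111.0444       333.1333
  4    25,125.00    21,456.3168    85,825.2671
  Σ                 21,803.0386    86,509.5919
P = 21,803.0386; Macaulay duration = 86,509.5919 / 21,803.0386 = 3.96778 half-year periods = 1.98389 years.
Modified duration = D_Mac / (1 + y) = 1.98389 / 1.04025 = 1.90713 years.

1.907 years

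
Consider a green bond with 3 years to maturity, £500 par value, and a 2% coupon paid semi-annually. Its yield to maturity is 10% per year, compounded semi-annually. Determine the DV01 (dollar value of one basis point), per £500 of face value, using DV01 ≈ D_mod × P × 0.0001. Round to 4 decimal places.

£0.1107

Periodic yield y = 0.05.
  t   CF        PV=CF/(1+0.05)^t    t·PV
  1         5.00         4.7619         4.7619
  2         5.00         4.5351         9.0703
  3         5.00         4.3192        12.9576
  4         5.00         4.1135        16.4540
  5         5.00         3.9176        19.5882
  6       505.00       376.8388     2,261.0327
  Σ                    398.4862     2,323.8646
P = 398.4862; D_Mac = 5.83173 half-year periods = 2.91587 yrs; D_mod = 2.77702 yrs.
DV01 ≈ 2.77702 × 398.4862 × 0.0001 = 0.110660.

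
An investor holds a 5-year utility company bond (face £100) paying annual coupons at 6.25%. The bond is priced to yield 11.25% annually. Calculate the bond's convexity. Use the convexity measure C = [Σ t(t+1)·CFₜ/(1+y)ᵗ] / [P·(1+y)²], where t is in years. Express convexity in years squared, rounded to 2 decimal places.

With y = 0.1125:
  t   CF        PV=CF/(1+0.1125)^t    t·PV        t(t+1)·PV
  1         6.25         5.6180         5.6180          11.2360
  2         6.25         5.0499        10.0997          30.2992
  3         6.25         4.5392        13.6176          54.4705
  4         6.25         4.0802        16.3207          81.6037
  5       106.25        62.3489       311.7445       1,870.4672
  Σ                     81.6361       357.4006       2,048.0765
P = 81.6361.
Convexity = Σ t(t+1)·PV / [P·(1+y)²] = 2,048.0765 / (81.6361 × 1.237656) = 20.27046.

20.27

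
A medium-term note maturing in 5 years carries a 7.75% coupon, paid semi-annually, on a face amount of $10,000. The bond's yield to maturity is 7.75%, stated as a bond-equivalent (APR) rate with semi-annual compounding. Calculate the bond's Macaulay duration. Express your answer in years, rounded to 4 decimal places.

Periodic yield y = 0.03875. Discount each cash flow and weight by its period:
  t   CF        PV=CF/(1+0.03875)^t    t·PV
  1       387.50       373.0445       373.0445
  2       387.50       359.1283       718.2566
  3       387.50       345.7312     1,037.1937
  4       387.50       332.8339     1,331.3356
  5       387.50       320.4177     1,602.0886
  6       387.50       308.4647     1,850.7883
  7       387.50       296.9576     2,078.7032
  8       387.50       285.8798     2,287.0381
  9       387.50       275.2152     2,476.9366
  10   10,387.50     7,102.3271    71,023.2708
  Σ                 10,000.0000    84,778.6560
Price P = Σ PV = 10,000.0000.
Macaulay duration = Σ(t·PV) / P = 84,778.6560 / 10,000.0000 = 8.47787 half-year periods.
In years: 8.47787 / 2 = 4.23893 years.

4.2389 years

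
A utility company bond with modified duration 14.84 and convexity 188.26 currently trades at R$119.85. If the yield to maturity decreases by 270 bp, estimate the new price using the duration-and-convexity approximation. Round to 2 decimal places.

R$176.10

Duration effect: -D_mod·Δy = -14.84 × (-0.027) = +0.400680
Convexity effect: ½·C·(Δy)² = 0.5 × 188.26 × (-0.027)² = +0.06862077
ΔP/P ≈ +0.400680 + 0.06862077 = +0.46930077
New price ≈ 119.85 × (1 + 0.46930077) = 176.0956972845.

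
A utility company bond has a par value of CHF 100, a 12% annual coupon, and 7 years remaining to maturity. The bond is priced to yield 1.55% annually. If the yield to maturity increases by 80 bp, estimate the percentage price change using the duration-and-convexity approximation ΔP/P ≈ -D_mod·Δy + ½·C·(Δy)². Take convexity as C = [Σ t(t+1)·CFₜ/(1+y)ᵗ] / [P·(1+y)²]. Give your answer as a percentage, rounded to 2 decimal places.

With y = 0.0155:
  t   CF        PV=CF/(1+0.0155)^t    t·PV        t(t+1)·PV
  1        12.00        11.8168        11.8168          23.6337
  2        12.00        11.6365        23.2729          69.8188
  3        12.00        11.4589        34.3766         137.5063
  4        12.00        11.2840        45.1358         225.6792
  5        12.00        11.1117        55.5586         333.3518
  6        12.00        10.9421        65.6528         459.5693
  7       112.00       100.5677       703.9739       5,631.7913
  Σ                    168.8177       939.7875       6,881.3505
P = 168.8177; D_Mac = 5.56688 yrs; D_mod = 5.48191 yrs; C = 39.52718.
Duration effect: -5.48191 × (+0.008) = -0.043855
Convexity effect: 0.5 × 39.52718 × (0.008)² = +0.0012649
ΔP/P ≈ -0.043855 + 0.0012649 = -0.042590 = -4.2590%.

-4.26%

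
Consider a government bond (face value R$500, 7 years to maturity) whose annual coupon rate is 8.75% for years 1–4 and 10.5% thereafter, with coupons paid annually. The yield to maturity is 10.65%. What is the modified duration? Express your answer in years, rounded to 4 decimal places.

4.9303 years

Periodic yield y = 0.1065. First find Macaulay duration:
  t   CF        PV=CF/(1+0.1065)^t    t·PV
  1        43.75        39.5391        39.5391
  2        43.75        35.7335        71.4669
  3        43.75        32.2941        96.8824
  4        43.75        29.1859       116.7434
  5        52.50        31.6521       158.2604
  6        52.50        28.6056       171.6335
  7       552.50       272.0648     1,904.4536
  Σ                    469.0750     2,558.9794
P = 469.0750; Macaulay duration = 2,558.9794 / 469.0750 = 5.45537 years.
Modified duration = D_Mac / (1 + y) = 5.45537 / 1.1065 = 4.93030 years.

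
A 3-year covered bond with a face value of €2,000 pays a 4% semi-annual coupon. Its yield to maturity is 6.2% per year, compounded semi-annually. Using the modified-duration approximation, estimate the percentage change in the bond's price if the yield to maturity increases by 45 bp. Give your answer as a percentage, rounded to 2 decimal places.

Periodic yield y = 0.031. Modified duration first:
  t   CF        PV=CF/(1+0.031)^t    t·PV
  1        40.00        38.7973        38.7973
  2        40.00        37.6307        75.2615
  3        40.00        36.4993       109.4978
  4        40.00        35.4018       141.6072
  5        40.00        34.3373       171.6867
  6     2,040.00     1,698.5494    10,191.2962
  Σ                  1,881.2158    10,728.1467
P = 1,881.2158; D_Mac = 5.70277 half-year periods = 2.85139 yrs; D_mod = 2.85139/(1+0.031) = 2.76565 yrs.
ΔP/P ≈ -D_mod · Δy = -2.76565 × (+0.0045) = -0.012445 = -1.2445%.

-1.24%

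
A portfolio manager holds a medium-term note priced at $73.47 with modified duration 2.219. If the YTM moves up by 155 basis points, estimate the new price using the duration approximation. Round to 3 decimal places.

$70.943

Duration approximation: ΔP/P ≈ -D_mod · Δy = -2.219 × (+0.0155) = -0.0343945.
New price ≈ 73.47 × (1 - 0.0343945) = 70.943036085.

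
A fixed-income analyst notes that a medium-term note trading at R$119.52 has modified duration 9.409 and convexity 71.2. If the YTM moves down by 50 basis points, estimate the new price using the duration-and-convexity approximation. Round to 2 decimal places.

Duration effect: -D_mod·Δy = -9.409 × (-0.005) = +0.047045
Convexity effect: ½·C·(Δy)² = 0.5 × 71.2 × (-0.005)² = +0.0008900
ΔP/P ≈ +0.047045 + 0.0008900 = +0.047935
New price ≈ 119.52 × (1 + 0.047935) = 125.2491912.

R$125.25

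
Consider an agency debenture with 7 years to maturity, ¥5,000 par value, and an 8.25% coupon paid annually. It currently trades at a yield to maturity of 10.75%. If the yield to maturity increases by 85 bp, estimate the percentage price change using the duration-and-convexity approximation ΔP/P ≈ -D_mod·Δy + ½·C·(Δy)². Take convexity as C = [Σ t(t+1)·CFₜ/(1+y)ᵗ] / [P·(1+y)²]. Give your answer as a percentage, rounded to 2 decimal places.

With y = 0.1075:
  t   CF        PV=CF/(1+0.1075)^t    t·PV        t(t+1)·PV
  1       412.50       372.4605       372.4605         744.9210
  2       412.50       336.3074       672.6149       2,017.8447
  3       412.50       303.6636       910.9908       3,643.9633
  4       412.50       274.1884     1,096.7534       5,483.7672
  5       412.50       247.5741     1,237.8707       7,427.2242
  6       412.50       223.5432     1,341.2594       9,388.8161
  7     5,412.50     2,648.4499    18,539.1494     148,313.1955
  Σ                  4,406.1872    24,171.0992     177,019.7320
P = 4,406.1872; D_Mac = 5.48572 yrs; D_mod = 4.95324 yrs; C = 32.75452.
Duration effect: -4.95324 × (+0.0085) = -0.042103
Convexity effect: 0.5 × 32.75452 × (0.0085)² = +0.0011833
ΔP/P ≈ -0.042103 + 0.0011833 = -0.040919 = -4.0919%.

-4.09%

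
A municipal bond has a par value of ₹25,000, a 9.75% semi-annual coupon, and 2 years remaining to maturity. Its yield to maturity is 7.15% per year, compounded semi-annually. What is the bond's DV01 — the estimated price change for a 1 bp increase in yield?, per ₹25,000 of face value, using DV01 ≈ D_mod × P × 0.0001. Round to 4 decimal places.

Periodic yield y = 0.03575.
  t   CF        PV=CF/(1+0.03575)^t    t·PV
  1     1,218.75     1,176.6836     1,176.6836
  2     1,218.75     1,136.0691     2,272.1382
  3     1,218.75     1,096.8565     3,290.5694
  4    26,218.75    22,782.0193    91,128.0770
  Σ                 26,191.6284    97,867.4682
P = 26,191.6284; D_Mac = 3.73659 half-year periods = 1.86830 yrs; D_mod = 1.80381 yrs.
DV01 ≈ 1.80381 × 26,191.6284 × 0.0001 = 4.724473.

₹4.7245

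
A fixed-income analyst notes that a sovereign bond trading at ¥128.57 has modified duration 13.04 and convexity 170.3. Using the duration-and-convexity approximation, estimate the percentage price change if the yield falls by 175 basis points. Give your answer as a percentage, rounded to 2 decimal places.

+25.43%

Duration effect: -D_mod·Δy = -13.04 × (-0.0175) = +0.228200
Convexity effect: ½·C·(Δy)² = 0.5 × 170.3 × (-0.0175)² = +0.0260771875
ΔP/P ≈ +0.228200 + 0.0260771875 = +0.2542771875
= +25.42771875%.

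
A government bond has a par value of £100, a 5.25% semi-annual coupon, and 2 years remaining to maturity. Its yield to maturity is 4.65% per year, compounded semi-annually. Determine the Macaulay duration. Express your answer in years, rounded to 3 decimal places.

1.925 years

Periodic yield y = 0.02325. Discount each cash flow and weight by its period:
  t   CF        PV=CF/(1+0.02325)^t    t·PV
  1        2.625         2.5654         2.5654
  2        2.625         2.5071         5.0141
  3        2.625         2.4501         7.3503
  4      102.625        93.6108       374.4434
  Σ                    101.1334       389.3732
Price P = Σ PV = 101.1334.
Macaulay duration = Σ(t·PV) / P = 389.3732 / 101.1334 = 3.85010 half-year periods.
In years: 3.85010 / 2 = 1.92505 years.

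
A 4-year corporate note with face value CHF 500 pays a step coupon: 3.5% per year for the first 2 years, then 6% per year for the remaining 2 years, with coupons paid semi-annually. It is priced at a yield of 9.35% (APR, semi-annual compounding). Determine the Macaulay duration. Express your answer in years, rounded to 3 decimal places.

3.712 years

Periodic yield y = 0.04675. Discount each cash flow and weight by its period:
  t   CF        PV=CF/(1+0.04675)^t    t·PV
  1         8.75         8.3592         8.3592
  2         8.75         7.9859        15.9717
  3         8.75         7.6292        22.8876
  4         8.75         7.2885        29.1539
  5        15.00        11.9365        59.6824
  6        15.00        11.4034        68.4203
  7        15.00        10.8941        76.2585
  8       515.00       357.3251     2,858.6005
  Σ                    422.8217     3,139.3341
Price P = Σ PV = 422.8217.
Macaulay duration = Σ(t·PV) / P = 3,139.3341 / 422.8217 = 7.42472 half-year periods.
In years: 7.42472 / 2 = 3.71236 years.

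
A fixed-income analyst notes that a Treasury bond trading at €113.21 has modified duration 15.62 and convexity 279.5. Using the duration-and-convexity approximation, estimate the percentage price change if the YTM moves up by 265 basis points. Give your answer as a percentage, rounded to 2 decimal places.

-31.58%

Duration effect: -D_mod·Δy = -15.62 × (+0.0265) = -0.413930
Convexity effect: ½·C·(Δy)² = 0.5 × 279.5 × (0.0265)² = +0.0981394375
ΔP/P ≈ -0.413930 + 0.0981394375 = -0.3157905625
= -31.57905625%.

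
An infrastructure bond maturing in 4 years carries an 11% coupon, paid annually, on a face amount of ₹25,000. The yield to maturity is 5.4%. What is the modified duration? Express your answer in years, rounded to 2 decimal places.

3.32 years

Periodic yield y = 0.054. First find Macaulay duration:
  t   CF        PV=CF/(1+0.054)^t    t·PV
  1     2,750.00     2,609.1082     2,609.1082
  2     2,750.00     2,475.4347     4,950.8694
  3     2,750.00     2,348.6098     7,045.8293
  4    27,750.00    22,485.3962    89,941.5847
  Σ                 29,918.5488   104,547.3915
P = 29,918.5488; Macaulay duration = 104,547.3915 / 29,918.5488 = 3.49440 years.
Modified duration = D_Mac / (1 + y) = 3.49440 / 1.054 = 3.31537 years.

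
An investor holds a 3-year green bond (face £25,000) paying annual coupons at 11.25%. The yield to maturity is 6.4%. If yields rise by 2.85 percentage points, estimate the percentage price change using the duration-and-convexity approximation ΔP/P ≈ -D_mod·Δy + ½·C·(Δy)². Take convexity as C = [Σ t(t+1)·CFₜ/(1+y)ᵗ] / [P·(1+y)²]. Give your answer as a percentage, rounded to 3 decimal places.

With y = 0.064:
  t   CF        PV=CF/(1+0.064)^t    t·PV        t(t+1)·PV
  1     2,812.50     2,643.3271     2,643.3271       5,286.6541
  2     2,812.50     2,484.3300     4,968.6599      14,905.9797
  3    27,812.50    23,089.5328    69,268.5983     277,074.3930
  Σ                 28,217.1898    76,880.5852     297,267.0269
P = 28,217.1898; D_Mac = 2.72460 yrs; D_mod = 2.56072 yrs; C = 9.30571.
Duration effect: -2.56072 × (+0.0285) = -0.072980
Convexity effect: 0.5 × 9.30571 × (0.0285)² = +0.0037793
ΔP/P ≈ -0.072980 + 0.0037793 = -0.069201 = -6.9201%.

-6.920%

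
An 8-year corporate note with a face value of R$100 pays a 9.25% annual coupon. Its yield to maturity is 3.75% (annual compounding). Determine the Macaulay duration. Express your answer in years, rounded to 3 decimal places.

Periodic yield y = 0.0375. Discount each cash flow and weight by its year:
  t   CF        PV=CF/(1+0.0375)^t    t·PV
  1         9.25         8.9157         8.9157
  2         9.25         8.5934        17.1868
  3         9.25         8.2828        24.8484
  4         9.25         7.9834        31.9337
  5         9.25         7.6949        38.4743
  6         9.25         7.4167        44.5004
  7         9.25         7.1487        50.0407
  8       109.25        81.3798       651.0384
  Σ                    137.4154       866.9384
Price P = Σ PV = 137.4154.
Macaulay duration = Σ(t·PV) / P = 866.9384 / 137.4154 = 6.30889 years.

6.309 years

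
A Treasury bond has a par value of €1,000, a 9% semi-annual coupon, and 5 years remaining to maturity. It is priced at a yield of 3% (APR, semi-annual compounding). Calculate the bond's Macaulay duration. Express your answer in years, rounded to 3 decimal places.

4.249 years

Periodic yield y = 0.015. Discount each cash flow and weight by its period:
  t   CF        PV=CF/(1+0.015)^t    t·PV
  1        45.00        44.3350        44.3350
  2        45.00        43.6798        87.3596
  3        45.00        43.0343       129.1028
  4        45.00        42.3983       169.5932
  5        45.00        41.7717       208.8586
  6        45.00        41.1544       246.9264
  7        45.00        40.5462       283.8234
  8        45.00        39.9470       319.5760
  9        45.00        39.3567       354.2099
  10    1,045.00       900.4423     9,004.4226
  Σ                  1,276.6655    10,848.2073
Price P = Σ PV = 1,276.6655.
Macaulay duration = Σ(t·PV) / P = 10,848.2073 / 1,276.6655 = 8.49730 half-year periods.
In years: 8.49730 / 2 = 4.24865 years.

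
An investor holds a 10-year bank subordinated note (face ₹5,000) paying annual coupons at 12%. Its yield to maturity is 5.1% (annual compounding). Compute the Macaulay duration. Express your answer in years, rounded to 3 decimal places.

Periodic yield y = 0.051. Discount each cash flow and weight by its year:
  t   CF        PV=CF/(1+0.051)^t    t·PV
  1       600.00       570.8849       570.8849
  2       600.00       543.1826     1,086.3651
  3       600.00       516.8245     1,550.4735
  4       600.00       491.7455     1,966.9820
  5       600.00       467.8834     2,339.4172
  6       600.00       445.1793     2,671.0758
  7       600.00       423.5769     2,965.0381
  8       600.00       403.0227     3,224.1817
  9       600.00       383.4659     3,451.1935
  10    5,600.00     3,405.3430    34,053.4303
  Σ                  7,651.1087    53,879.0421
Price P = Σ PV = 7,651.1087.
Macaulay duration = Σ(t·PV) / P = 53,879.0421 / 7,651.1087 = 7.04199 years.

7.042 years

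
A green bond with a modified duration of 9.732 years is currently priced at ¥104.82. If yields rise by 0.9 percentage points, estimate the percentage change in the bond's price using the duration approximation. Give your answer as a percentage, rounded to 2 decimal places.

Duration approximation: ΔP/P ≈ -D_mod · Δy = -9.732 × (+0.009) = -0.087588.
As a percentage: -8.7588%.

-8.76%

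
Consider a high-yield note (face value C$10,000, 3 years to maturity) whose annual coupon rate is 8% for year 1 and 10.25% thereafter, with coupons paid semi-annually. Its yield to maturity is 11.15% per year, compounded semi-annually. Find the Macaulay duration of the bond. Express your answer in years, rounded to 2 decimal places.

Periodic yield y = 0.05575. Discount each cash flow and weight by its period:
  t   CF        PV=CF/(1+0.05575)^t    t·PV
  1       400.00       378.8776       378.8776
  2       400.00       358.8705       717.7411
  3       512.50       435.5225     1,306.5675
  4       512.50       412.5243     1,650.0971
  5       512.50       390.7405     1,953.7025
  6    10,512.50     7,591.7075    45,550.2451
  Σ                  9,568.2429    51,557.2309
Price P = Σ PV = 9,568.2429.
Macaulay duration = Σ(t·PV) / P = 51,557.2309 / 9,568.2429 = 5.38837 half-year periods.
In years: 5.38837 / 2 = 2.69418 years.

2.69 years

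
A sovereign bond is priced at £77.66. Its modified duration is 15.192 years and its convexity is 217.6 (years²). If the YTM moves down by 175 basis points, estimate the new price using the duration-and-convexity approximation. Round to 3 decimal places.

£100.894

Duration effect: -D_mod·Δy = -15.192 × (-0.0175) = +0.265860
Convexity effect: ½·C·(Δy)² = 0.5 × 217.6 × (-0.0175)² = +0.0333200
ΔP/P ≈ +0.265860 + 0.0333200 = +0.299180
New price ≈ 77.66 × (1 + 0.299180) = 100.8943188.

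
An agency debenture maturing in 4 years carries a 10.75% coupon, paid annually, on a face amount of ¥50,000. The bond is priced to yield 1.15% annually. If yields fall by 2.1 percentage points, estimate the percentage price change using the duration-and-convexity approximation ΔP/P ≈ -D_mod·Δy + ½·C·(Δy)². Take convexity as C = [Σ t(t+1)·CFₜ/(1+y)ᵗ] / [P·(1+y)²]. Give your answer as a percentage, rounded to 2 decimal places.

+7.71%

With y = 0.0115:
  t   CF        PV=CF/(1+0.0115)^t    t·PV        t(t+1)·PV
  1     5,375.00     5,313.8903     5,313.8903      10,627.7805
  2     5,375.00     5,253.4753    10,506.9506      31,520.8518
  3     5,375.00     5,193.7472    15,581.2416      62,324.9664
  4    55,375.00    52,899.3324   211,597.3294   1,057,986.6471
  Σ                 68,660.4451   242,999.4119   1,162,460.2458
P = 68,660.4451; D_Mac = 3.53915 yrs; D_mod = 3.49891 yrs; C = 16.54778.
Duration effect: -3.49891 × (-0.021) = +0.073477
Convexity effect: 0.5 × 16.54778 × (-0.021)² = +0.0036488
ΔP/P ≈ +0.073477 + 0.0036488 = +0.077126 = +7.7126%.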